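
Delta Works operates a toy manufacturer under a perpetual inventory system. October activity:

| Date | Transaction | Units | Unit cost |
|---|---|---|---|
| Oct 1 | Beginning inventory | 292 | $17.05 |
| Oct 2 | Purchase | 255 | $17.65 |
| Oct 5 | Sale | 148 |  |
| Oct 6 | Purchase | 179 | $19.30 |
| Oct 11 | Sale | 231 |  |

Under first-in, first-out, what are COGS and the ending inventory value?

Oct 5, 148 sold [FIFO — oldest first]: 148 @ $17.05 = $2,523.40
Oct 11, 231 sold [FIFO — oldest first]: 144 @ $17.05 + 87 @ $17.65 = $3,990.75
Total COGS = $2,523.40 + $3,990.75 = $6,514.15
Ending inventory: 168 @ $17.65 + 179 @ $19.30 = $6,419.90

COGS = $6,514.15; ending inventory = $6,419.90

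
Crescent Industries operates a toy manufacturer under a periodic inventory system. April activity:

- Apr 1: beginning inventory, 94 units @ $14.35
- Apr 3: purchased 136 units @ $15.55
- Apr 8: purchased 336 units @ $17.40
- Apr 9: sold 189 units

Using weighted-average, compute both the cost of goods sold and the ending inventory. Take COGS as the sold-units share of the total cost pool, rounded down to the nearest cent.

Apr 9, sell 189: 189/566 × $9,310.10 → $3,108.84
Ending inventory (cost pool remaining) = $6,201.26
Check: goods available $9,310.10 = COGS $3,108.84 + ending $6,201.26

COGS = $3,108.84; ending inventory = $6,201.26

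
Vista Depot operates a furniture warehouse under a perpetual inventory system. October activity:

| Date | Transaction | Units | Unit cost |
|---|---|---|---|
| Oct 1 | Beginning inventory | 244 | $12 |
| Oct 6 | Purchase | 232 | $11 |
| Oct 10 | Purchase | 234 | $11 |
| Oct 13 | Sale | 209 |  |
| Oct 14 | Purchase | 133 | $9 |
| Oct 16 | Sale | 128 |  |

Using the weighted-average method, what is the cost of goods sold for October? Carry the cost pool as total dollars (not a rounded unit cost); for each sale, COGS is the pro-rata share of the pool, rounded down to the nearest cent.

COGS = $3,759.87

After Oct 1: 244 on hand, pool $2,928.00 (≈ $12.0000 each)
After Oct 6: 476 on hand, pool $5,480.00 (≈ $11.5126 each)
After Oct 10: 710 on hand, pool $8,054.00 (≈ $11.3437 each)
Oct 13, sell 209: 209/710 × $8,054.00 → $2,370.82
After Oct 14: 634 on hand, pool $6,880.18 (≈ $10.8520 each)
Oct 16, sell 128: 128/634 × $6,880.18 → $1,389.05
Total COGS = $2,370.82 + $1,389.05 = $3,759.87
Ending inventory (cost pool remaining) = $5,491.13
Check: goods available $9,251.00 = COGS $3,759.87 + ending $5,491.13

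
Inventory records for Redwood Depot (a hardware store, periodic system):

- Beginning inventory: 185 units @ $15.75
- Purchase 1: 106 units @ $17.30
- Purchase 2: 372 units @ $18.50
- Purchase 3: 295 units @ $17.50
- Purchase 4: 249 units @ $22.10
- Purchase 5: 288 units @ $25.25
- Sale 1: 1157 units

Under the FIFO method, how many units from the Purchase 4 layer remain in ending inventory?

50

Sale 1 (1157) [FIFO — oldest first]: 185 @ $15.75 + 106 @ $17.30 + 372 @ $18.50 + 295 @ $17.50 + 199 @ $22.10 = $21,189.95
Ending inventory: 50 @ $22.10 + 288 @ $25.25 = $8,377.00
Check: goods available $29,566.95 = COGS $21,189.95 + ending $8,377.00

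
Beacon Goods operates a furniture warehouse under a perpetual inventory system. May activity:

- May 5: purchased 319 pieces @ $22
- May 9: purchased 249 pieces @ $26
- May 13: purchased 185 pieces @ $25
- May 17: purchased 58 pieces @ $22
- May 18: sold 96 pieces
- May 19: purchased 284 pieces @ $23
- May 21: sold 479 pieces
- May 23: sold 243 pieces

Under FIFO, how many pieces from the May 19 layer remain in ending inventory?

277

May 18, 96 sold [FIFO — oldest first]: 96 @ $22 = $2,112
May 21, 479 sold [FIFO — oldest first]: 223 @ $22 + 249 @ $26 + 7 @ $25 = $11,555
May 23, 243 sold [FIFO — oldest first]: 178 @ $25 + 58 @ $22 + 7 @ $23 = $5,887
Total COGS = $2,112 + $11,555 + $5,887 = $19,554
Ending inventory: 277 @ $23 = $6,371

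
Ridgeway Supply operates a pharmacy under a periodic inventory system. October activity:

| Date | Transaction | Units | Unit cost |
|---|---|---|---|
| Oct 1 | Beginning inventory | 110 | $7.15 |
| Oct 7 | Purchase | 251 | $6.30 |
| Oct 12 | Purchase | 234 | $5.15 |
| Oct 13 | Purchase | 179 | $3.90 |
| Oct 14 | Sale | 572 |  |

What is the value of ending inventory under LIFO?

Ending inventory = $1,366.10

Oct 14, 572 sold [LIFO — newest first]: 179 @ $3.90 + 234 @ $5.15 + 159 @ $6.30 = $2,904.90
Ending inventory: 110 @ $7.15 + 92 @ $6.30 = $1,366.10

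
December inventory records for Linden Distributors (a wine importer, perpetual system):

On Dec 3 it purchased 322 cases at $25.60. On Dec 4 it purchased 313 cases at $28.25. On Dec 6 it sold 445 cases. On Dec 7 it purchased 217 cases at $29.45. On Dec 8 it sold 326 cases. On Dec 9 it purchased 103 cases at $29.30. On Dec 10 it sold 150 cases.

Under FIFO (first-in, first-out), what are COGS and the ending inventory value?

COGS = $25,497.80; ending inventory = $996.20

Dec 6, 445 sold [FIFO — oldest first]: 322 @ $25.60 + 123 @ $28.25 = $11,717.95
Dec 8, 326 sold [FIFO — oldest first]: 190 @ $28.25 + 136 @ $29.45 = $9,372.70
Dec 10, 150 sold [FIFO — oldest first]: 81 @ $29.45 + 69 @ $29.30 = $4,407.15
Total COGS = $11,717.95 + $9,372.70 + $4,407.15 = $25,497.80
Ending inventory: 34 @ $29.30 = $996.20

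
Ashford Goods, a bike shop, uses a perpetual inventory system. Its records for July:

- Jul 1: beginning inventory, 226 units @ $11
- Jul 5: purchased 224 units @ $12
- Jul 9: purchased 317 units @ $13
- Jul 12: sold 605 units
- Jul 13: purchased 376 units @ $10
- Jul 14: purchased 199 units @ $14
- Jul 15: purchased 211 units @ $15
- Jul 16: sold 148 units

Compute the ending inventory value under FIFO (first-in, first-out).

Jul 12, 605 sold [FIFO — oldest first]: 226 @ $11 + 224 @ $12 + 155 @ $13 = $7,189
Jul 16, 148 sold [FIFO — oldest first]: 148 @ $13 = $1,924
Total COGS = $7,189 + $1,924 = $9,113
Ending inventory: 14 @ $13 + 376 @ $10 + 199 @ $14 + 211 @ $15 = $9,893

Ending inventory = $9,893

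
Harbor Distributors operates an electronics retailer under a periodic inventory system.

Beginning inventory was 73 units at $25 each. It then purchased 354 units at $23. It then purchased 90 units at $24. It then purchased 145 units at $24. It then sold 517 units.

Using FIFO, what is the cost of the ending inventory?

Ending inventory = $3,480

Sale 1 (517) [FIFO — oldest first]: 73 @ $25 + 354 @ $23 + 90 @ $24 = $12,127
Ending inventory: 145 @ $24 = $3,480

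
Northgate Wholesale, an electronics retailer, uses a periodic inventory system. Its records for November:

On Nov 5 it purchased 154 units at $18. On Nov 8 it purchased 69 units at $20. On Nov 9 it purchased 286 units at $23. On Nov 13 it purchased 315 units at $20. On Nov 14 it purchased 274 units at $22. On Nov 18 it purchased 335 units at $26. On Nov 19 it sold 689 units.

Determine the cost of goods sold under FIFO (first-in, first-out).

COGS = $14,330

Nov 19, 689 sold [FIFO — oldest first]: 154 @ $18 + 69 @ $20 + 286 @ $23 + 180 @ $20 = $14,330
Ending inventory: 135 @ $20 + 274 @ $22 + 335 @ $26 = $17,438
Check: goods available $31,768 = COGS $14,330 + ending $17,438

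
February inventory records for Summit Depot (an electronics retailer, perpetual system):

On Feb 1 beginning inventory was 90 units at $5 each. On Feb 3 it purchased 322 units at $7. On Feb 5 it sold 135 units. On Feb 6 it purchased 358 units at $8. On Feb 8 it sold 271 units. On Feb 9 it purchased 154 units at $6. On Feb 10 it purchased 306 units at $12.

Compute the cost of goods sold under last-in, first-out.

Feb 5, 135 sold [LIFO — newest first]: 135 @ $7 = $945
Feb 8, 271 sold [LIFO — newest first]: 271 @ $8 = $2,168
Total COGS = $945 + $2,168 = $3,113
Ending inventory: 90 @ $5 + 187 @ $7 + 87 @ $8 + 154 @ $6 + 306 @ $12 = $7,051

COGS = $3,113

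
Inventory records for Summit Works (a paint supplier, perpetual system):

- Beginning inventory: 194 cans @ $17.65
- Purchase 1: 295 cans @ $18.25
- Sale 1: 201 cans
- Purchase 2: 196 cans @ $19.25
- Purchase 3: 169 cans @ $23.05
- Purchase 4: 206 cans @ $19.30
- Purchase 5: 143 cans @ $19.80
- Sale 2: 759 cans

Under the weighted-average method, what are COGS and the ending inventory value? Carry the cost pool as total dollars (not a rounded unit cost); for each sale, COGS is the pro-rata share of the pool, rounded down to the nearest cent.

COGS = $18,514.90; ending inventory = $4,768.60

After Beginning: 194 on hand, pool $3,424.10 (≈ $17.6500 each)
After Purchase 1: 489 on hand, pool $8,807.85 (≈ $18.0120 each)
Sale 1, sell 201: 201/489 × $8,807.85 → $3,620.40
After Purchase 2: 484 on hand, pool $8,960.45 (≈ $18.5133 each)
After Purchase 3: 653 on hand, pool $12,855.90 (≈ $19.6874 each)
After Purchase 4: 859 on hand, pool $16,831.70 (≈ $19.5945 each)
After Purchase 5: 1002 on hand, pool $19,663.10 (≈ $19.6239 each)
Sale 2, sell 759: 759/1002 × $19,663.10 → $14,894.50
Total COGS = $3,620.40 + $14,894.50 = $18,514.90
Ending inventory (cost pool remaining) = $4,768.60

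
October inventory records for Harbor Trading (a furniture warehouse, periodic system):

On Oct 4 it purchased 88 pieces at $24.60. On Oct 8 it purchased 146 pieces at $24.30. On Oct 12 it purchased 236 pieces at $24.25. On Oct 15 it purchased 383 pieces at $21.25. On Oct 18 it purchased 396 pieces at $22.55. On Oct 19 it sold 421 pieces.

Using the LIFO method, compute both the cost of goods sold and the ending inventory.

Oct 19, 421 sold [LIFO — newest first]: 396 @ $22.55 + 25 @ $21.25 = $9,461.05
Ending inventory: 88 @ $24.60 + 146 @ $24.30 + 236 @ $24.25 + 358 @ $21.25 = $19,043.10
Check: goods available $28,504.15 = COGS $9,461.05 + ending $19,043.10

COGS = $9,461.05; ending inventory = $19,043.10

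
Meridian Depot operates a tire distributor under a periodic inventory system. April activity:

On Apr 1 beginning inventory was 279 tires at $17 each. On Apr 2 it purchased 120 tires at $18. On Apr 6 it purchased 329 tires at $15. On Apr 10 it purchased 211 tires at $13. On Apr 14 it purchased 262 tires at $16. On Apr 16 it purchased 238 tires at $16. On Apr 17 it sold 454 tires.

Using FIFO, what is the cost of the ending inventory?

Ending inventory = $14,853

Apr 17, 454 sold [FIFO — oldest first]: 279 @ $17 + 120 @ $18 + 55 @ $15 = $7,728
Ending inventory: 274 @ $15 + 211 @ $13 + 262 @ $16 + 238 @ $16 = $14,853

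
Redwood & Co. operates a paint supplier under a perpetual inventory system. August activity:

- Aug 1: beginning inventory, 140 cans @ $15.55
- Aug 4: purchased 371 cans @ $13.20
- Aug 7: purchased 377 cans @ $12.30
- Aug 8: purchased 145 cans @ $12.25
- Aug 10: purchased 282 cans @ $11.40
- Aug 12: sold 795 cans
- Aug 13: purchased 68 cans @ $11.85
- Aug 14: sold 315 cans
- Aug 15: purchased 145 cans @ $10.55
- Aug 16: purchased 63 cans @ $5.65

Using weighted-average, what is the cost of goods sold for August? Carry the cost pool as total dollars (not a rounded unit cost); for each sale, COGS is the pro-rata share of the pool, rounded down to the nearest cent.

COGS = $14,067.54

After Aug 1: 140 on hand, pool $2,177.00 (≈ $15.5500 each)
After Aug 4: 511 on hand, pool $7,074.20 (≈ $13.8438 each)
After Aug 7: 888 on hand, pool $11,711.30 (≈ $13.1884 each)
After Aug 8: 1033 on hand, pool $13,487.55 (≈ $13.0567 each)
After Aug 10: 1315 on hand, pool $16,702.35 (≈ $12.7014 each)
Aug 12, sell 795: 795/1315 × $16,702.35 → $10,097.61
After Aug 13: 588 on hand, pool $7,410.54 (≈ $12.6030 each)
Aug 14, sell 315: 315/588 × $7,410.54 → $3,969.93
After Aug 15: 418 on hand, pool $4,970.36 (≈ $11.8908 each)
After Aug 16: 481 on hand, pool $5,326.31 (≈ $11.0734 each)
Total COGS = $10,097.61 + $3,969.93 = $14,067.54
Ending inventory (cost pool remaining) = $5,326.31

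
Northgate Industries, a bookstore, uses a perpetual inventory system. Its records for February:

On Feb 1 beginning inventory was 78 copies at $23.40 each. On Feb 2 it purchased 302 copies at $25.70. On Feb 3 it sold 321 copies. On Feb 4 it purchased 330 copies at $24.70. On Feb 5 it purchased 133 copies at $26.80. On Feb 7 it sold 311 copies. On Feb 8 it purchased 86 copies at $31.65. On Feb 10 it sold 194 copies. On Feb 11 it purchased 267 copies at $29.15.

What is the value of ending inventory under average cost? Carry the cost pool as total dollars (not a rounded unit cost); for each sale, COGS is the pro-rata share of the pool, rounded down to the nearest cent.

Ending inventory = $10,577.96

After Feb 1: 78 on hand, pool $1,825.20 (≈ $23.4000 each)
After Feb 2: 380 on hand, pool $9,586.60 (≈ $25.2279 each)
Feb 3, sell 321: 321/380 × $9,586.60 → $8,098.15
After Feb 4: 389 on hand, pool $9,639.45 (≈ $24.7801 each)
After Feb 5: 522 on hand, pool $13,203.85 (≈ $25.2947 each)
Feb 7, sell 311: 311/522 × $13,203.85 → $7,866.66
After Feb 8: 297 on hand, pool $8,059.09 (≈ $27.1350 each)
Feb 10, sell 194: 194/297 × $8,059.09 → $5,264.18
After Feb 11: 370 on hand, pool $10,577.96 (≈ $28.5891 each)
Total COGS = $8,098.15 + $7,866.66 + $5,264.18 = $21,228.99
Ending inventory (cost pool remaining) = $10,577.96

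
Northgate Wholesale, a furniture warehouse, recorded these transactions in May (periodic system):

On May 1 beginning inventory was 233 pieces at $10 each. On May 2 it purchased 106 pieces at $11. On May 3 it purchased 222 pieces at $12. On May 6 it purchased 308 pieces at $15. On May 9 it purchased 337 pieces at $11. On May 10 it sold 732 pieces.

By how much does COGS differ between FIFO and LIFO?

FIFO COGS: 233 @ $10 + 106 @ $11 + 222 @ $12 + 171 @ $15 = $8,725
LIFO COGS: 337 @ $11 + 308 @ $15 + 87 @ $12 = $9,371
Difference = |$8,725 − $9,371| = $646

$646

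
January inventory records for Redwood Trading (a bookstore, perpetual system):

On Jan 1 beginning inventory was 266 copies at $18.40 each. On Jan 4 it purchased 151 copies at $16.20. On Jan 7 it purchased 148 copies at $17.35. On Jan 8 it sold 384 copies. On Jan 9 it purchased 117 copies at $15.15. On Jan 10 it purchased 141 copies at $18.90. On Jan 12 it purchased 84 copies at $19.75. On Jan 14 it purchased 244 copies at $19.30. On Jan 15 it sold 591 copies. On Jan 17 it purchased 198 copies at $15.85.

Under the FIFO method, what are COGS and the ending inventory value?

Jan 8, 384 sold [FIFO — oldest first]: 266 @ $18.40 + 118 @ $16.20 = $6,806.00
Jan 15, 591 sold [FIFO — oldest first]: 33 @ $16.20 + 148 @ $17.35 + 117 @ $15.15 + 141 @ $18.90 + 84 @ $19.75 + 68 @ $19.30 = $10,511.25
Total COGS = $6,806.00 + $10,511.25 = $17,317.25
Ending inventory: 176 @ $19.30 + 198 @ $15.85 = $6,535.10

COGS = $17,317.25; ending inventory = $6,535.10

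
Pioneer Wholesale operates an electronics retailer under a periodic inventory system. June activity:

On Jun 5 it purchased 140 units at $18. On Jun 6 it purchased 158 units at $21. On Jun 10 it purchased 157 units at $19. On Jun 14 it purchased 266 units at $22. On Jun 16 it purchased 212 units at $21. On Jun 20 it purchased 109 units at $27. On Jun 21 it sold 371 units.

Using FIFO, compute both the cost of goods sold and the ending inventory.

COGS = $7,225; ending inventory = $14,843

Jun 21, 371 sold [FIFO — oldest first]: 140 @ $18 + 158 @ $21 + 73 @ $19 = $7,225
Ending inventory: 84 @ $19 + 266 @ $22 + 212 @ $21 + 109 @ $27 = $14,843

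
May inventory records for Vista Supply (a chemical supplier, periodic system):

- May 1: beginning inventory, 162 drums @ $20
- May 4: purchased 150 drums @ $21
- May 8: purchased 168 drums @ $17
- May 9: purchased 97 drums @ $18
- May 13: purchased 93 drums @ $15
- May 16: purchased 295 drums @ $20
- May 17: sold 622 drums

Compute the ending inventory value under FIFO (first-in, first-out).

Ending inventory = $6,620

May 17, 622 sold [FIFO — oldest first]: 162 @ $20 + 150 @ $21 + 168 @ $17 + 97 @ $18 + 45 @ $15 = $11,667
Ending inventory: 48 @ $15 + 295 @ $20 = $6,620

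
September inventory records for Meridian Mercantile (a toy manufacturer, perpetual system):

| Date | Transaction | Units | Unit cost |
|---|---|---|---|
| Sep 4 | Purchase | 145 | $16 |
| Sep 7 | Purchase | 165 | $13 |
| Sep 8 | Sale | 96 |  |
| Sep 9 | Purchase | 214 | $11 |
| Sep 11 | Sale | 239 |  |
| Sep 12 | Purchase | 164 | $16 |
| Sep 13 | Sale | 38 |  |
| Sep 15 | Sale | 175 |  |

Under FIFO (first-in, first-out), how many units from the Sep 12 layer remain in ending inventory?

Sep 8, 96 sold [FIFO — oldest first]: 96 @ $16 = $1,536
Sep 11, 239 sold [FIFO — oldest first]: 49 @ $16 + 165 @ $13 + 25 @ $11 = $3,204
Sep 13, 38 sold [FIFO — oldest first]: 38 @ $11 = $418
Sep 15, 175 sold [FIFO — oldest first]: 151 @ $11 + 24 @ $16 = $2,045
Total COGS = $1,536 + $3,204 + $418 + $2,045 = $7,203
Ending inventory: 140 @ $16 = $2,240

140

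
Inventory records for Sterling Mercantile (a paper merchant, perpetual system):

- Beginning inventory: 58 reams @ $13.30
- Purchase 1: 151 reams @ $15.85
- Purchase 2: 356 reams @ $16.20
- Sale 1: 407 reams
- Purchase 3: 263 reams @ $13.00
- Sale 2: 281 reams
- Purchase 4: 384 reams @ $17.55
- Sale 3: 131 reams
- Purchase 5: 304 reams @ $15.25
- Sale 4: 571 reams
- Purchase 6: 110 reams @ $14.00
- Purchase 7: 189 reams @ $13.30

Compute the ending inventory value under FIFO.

Sale 1 (407) [FIFO — oldest first]: 58 @ $13.30 + 151 @ $15.85 + 198 @ $16.20 = $6,372.35
Sale 2 (281) [FIFO — oldest first]: 158 @ $16.20 + 123 @ $13.00 = $4,158.60
Sale 3 (131) [FIFO — oldest first]: 131 @ $13.00 = $1,703.00
Sale 4 (571) [FIFO — oldest first]: 9 @ $13.00 + 384 @ $17.55 + 178 @ $15.25 = $9,570.70
Total COGS = $6,372.35 + $4,158.60 + $1,703.00 + $9,570.70 = $21,804.65
Ending inventory: 126 @ $15.25 + 110 @ $14.00 + 189 @ $13.30 = $5,975.20
Check: goods available $27,779.85 = COGS $21,804.65 + ending $5,975.20

Ending inventory = $5,975.20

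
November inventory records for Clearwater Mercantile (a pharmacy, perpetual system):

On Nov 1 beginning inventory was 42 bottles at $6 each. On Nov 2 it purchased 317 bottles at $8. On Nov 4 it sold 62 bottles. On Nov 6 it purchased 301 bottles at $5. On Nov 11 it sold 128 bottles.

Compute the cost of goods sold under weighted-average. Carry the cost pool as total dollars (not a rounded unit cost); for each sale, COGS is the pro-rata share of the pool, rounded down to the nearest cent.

COGS = $1,297.33

After Nov 1: 42 on hand, pool $252.00 (≈ $6.0000 each)
After Nov 2: 359 on hand, pool $2,788.00 (≈ $7.7660 each)
Nov 4, sell 62: 62/359 × $2,788.00 → $481.49
After Nov 6: 598 on hand, pool $3,811.51 (≈ $6.3738 each)
Nov 11, sell 128: 128/598 × $3,811.51 → $815.84
Total COGS = $481.49 + $815.84 = $1,297.33
Ending inventory (cost pool remaining) = $2,995.67
Check: goods available $4,293.00 = COGS $1,297.33 + ending $2,995.67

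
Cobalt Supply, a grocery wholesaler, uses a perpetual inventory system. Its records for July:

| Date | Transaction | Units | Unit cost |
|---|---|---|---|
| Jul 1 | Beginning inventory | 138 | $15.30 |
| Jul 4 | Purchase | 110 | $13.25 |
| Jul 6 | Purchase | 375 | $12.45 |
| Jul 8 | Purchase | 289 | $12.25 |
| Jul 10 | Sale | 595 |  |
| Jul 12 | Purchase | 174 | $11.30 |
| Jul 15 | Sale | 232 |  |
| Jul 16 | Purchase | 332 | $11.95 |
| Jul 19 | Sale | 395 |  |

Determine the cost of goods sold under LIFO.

COGS = $14,831.60

Jul 10, 595 sold [LIFO — newest first]: 289 @ $12.25 + 306 @ $12.45 = $7,349.95
Jul 15, 232 sold [LIFO — newest first]: 174 @ $11.30 + 58 @ $12.45 = $2,688.30
Jul 19, 395 sold [LIFO — newest first]: 332 @ $11.95 + 11 @ $12.45 + 52 @ $13.25 = $4,793.35
Total COGS = $7,349.95 + $2,688.30 + $4,793.35 = $14,831.60
Ending inventory: 138 @ $15.30 + 58 @ $13.25 = $2,879.90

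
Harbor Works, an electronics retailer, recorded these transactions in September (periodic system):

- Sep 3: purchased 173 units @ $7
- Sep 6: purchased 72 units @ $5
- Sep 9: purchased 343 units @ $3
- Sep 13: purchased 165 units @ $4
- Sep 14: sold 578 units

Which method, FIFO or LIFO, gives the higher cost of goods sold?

FIFO

FIFO COGS: 173 @ $7 + 72 @ $5 + 333 @ $3 = $2,570
LIFO COGS: 165 @ $4 + 343 @ $3 + 70 @ $5 = $2,039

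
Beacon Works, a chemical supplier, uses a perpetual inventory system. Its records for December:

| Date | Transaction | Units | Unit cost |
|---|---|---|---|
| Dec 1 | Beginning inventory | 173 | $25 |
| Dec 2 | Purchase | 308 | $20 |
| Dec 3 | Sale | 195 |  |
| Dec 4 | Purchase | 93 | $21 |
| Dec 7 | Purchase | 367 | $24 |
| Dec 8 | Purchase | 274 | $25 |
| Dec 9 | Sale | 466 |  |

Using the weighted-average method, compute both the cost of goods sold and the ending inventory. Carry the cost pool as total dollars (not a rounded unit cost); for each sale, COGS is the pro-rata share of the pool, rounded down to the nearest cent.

After Dec 1: 173 on hand, pool $4,325.00 (≈ $25.0000 each)
After Dec 2: 481 on hand, pool $10,485.00 (≈ $21.7983 each)
Dec 3, sell 195: 195/481 × $10,485.00 → $4,250.67
After Dec 4: 379 on hand, pool $8,187.33 (≈ $21.6025 each)
After Dec 7: 746 on hand, pool $16,995.33 (≈ $22.7819 each)
After Dec 8: 1020 on hand, pool $23,845.33 (≈ $23.3778 each)
Dec 9, sell 466: 466/1020 × $23,845.33 → $10,894.04
Total COGS = $4,250.67 + $10,894.04 = $15,144.71
Ending inventory (cost pool remaining) = $12,951.29

COGS = $15,144.71; ending inventory = $12,951.29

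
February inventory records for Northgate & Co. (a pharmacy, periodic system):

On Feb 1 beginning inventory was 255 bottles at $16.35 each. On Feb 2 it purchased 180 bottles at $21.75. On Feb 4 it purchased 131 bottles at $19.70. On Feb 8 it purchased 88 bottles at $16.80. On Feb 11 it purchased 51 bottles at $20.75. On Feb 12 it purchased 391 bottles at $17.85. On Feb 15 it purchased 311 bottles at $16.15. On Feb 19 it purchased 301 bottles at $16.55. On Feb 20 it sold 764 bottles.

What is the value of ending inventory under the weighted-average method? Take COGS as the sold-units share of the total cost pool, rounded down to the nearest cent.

Feb 20, sell 764: 764/1708 × $30,185.15 → $13,502.02
Ending inventory (cost pool remaining) = $16,683.13
Check: goods available $30,185.15 = COGS $13,502.02 + ending $16,683.13

Ending inventory = $16,683.13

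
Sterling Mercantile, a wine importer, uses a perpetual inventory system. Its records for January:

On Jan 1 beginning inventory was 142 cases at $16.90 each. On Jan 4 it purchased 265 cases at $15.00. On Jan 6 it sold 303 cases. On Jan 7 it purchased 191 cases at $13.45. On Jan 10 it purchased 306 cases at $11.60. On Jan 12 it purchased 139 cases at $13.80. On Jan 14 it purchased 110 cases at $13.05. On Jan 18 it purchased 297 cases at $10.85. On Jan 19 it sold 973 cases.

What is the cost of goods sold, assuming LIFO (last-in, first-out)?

Jan 6, 303 sold [LIFO — newest first]: 265 @ $15.00 + 38 @ $16.90 = $4,617.20
Jan 19, 973 sold [LIFO — newest first]: 297 @ $10.85 + 110 @ $13.05 + 139 @ $13.80 + 306 @ $11.60 + 121 @ $13.45 = $11,753.20
Total COGS = $4,617.20 + $11,753.20 = $16,370.40
Ending inventory: 104 @ $16.90 + 70 @ $13.45 = $2,699.10

COGS = $16,370.40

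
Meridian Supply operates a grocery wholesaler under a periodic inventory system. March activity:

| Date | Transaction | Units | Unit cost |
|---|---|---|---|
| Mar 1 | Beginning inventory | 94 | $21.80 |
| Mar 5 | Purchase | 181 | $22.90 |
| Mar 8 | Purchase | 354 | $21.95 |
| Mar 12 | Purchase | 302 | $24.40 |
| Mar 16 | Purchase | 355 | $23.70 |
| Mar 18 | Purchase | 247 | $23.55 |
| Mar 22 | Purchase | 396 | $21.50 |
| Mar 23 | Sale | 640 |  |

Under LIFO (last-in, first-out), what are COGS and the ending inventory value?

COGS = $14,260.20; ending inventory = $29,817.35

Mar 23, 640 sold [LIFO — newest first]: 396 @ $21.50 + 244 @ $23.55 = $14,260.20
Ending inventory: 94 @ $21.80 + 181 @ $22.90 + 354 @ $21.95 + 302 @ $24.40 + 355 @ $23.70 + 3 @ $23.55 = $29,817.35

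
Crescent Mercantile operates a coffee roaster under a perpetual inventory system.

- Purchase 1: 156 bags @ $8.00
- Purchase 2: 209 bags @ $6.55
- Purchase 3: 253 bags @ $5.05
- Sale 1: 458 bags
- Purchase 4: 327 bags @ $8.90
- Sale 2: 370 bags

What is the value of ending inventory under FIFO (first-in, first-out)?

Sale 1 (458) [FIFO — oldest first]: 156 @ $8.00 + 209 @ $6.55 + 93 @ $5.05 = $3,086.60
Sale 2 (370) [FIFO — oldest first]: 160 @ $5.05 + 210 @ $8.90 = $2,677.00
Total COGS = $3,086.60 + $2,677.00 = $5,763.60
Ending inventory: 117 @ $8.90 = $1,041.30

Ending inventory = $1,041.30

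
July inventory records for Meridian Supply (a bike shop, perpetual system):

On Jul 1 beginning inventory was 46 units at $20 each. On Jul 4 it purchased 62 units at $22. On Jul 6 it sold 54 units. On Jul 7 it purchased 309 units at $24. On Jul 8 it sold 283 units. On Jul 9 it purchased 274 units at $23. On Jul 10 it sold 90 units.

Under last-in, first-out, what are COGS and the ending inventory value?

COGS = $10,050; ending inventory = $5,952

Jul 6, 54 sold [LIFO — newest first]: 54 @ $22 = $1,188
Jul 8, 283 sold [LIFO — newest first]: 283 @ $24 = $6,792
Jul 10, 90 sold [LIFO — newest first]: 90 @ $23 = $2,070
Total COGS = $1,188 + $6,792 + $2,070 = $10,050
Ending inventory: 46 @ $20 + 8 @ $22 + 26 @ $24 + 184 @ $23 = $5,952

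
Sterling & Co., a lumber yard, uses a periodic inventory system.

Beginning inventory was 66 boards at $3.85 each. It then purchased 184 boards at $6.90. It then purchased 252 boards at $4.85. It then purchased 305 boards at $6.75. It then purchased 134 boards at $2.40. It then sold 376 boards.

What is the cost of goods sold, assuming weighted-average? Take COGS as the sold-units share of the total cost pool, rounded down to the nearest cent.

Sale 1, sell 376: 376/941 × $5,126.25 → $2,048.32
Ending inventory (cost pool remaining) = $3,077.93

COGS = $2,048.32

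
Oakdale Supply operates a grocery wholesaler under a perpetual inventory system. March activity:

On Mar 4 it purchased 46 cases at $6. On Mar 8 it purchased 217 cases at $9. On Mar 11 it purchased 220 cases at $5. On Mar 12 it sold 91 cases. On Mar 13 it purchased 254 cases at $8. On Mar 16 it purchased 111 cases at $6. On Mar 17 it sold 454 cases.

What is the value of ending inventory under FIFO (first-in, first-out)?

Ending inventory = $2,202

Mar 12, 91 sold [FIFO — oldest first]: 46 @ $6 + 45 @ $9 = $681
Mar 17, 454 sold [FIFO — oldest first]: 172 @ $9 + 220 @ $5 + 62 @ $8 = $3,144
Total COGS = $681 + $3,144 = $3,825
Ending inventory: 192 @ $8 + 111 @ $6 = $2,202
Check: goods available $6,027 = COGS $3,825 + ending $2,202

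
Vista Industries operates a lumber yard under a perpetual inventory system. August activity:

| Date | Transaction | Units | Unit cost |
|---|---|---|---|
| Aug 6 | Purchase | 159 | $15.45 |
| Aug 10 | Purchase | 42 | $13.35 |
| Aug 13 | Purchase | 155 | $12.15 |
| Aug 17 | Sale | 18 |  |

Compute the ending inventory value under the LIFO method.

Aug 17, 18 sold [LIFO — newest first]: 18 @ $12.15 = $218.70
Ending inventory: 159 @ $15.45 + 42 @ $13.35 + 137 @ $12.15 = $4,681.80

Ending inventory = $4,681.80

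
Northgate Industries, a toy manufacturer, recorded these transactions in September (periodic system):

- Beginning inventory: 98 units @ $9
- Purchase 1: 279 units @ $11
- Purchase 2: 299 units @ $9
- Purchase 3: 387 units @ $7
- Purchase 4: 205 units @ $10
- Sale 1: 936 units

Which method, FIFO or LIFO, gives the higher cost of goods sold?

FIFO

FIFO COGS: 98 @ $9 + 279 @ $11 + 299 @ $9 + 260 @ $7 = $8,462
LIFO COGS: 205 @ $10 + 387 @ $7 + 299 @ $9 + 45 @ $11 = $7,945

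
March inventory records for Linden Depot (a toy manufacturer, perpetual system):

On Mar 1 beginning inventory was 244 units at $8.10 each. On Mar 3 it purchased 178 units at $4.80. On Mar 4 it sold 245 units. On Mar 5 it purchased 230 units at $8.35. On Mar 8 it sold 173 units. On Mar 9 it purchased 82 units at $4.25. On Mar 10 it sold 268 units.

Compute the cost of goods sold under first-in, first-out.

Mar 4, 245 sold [FIFO — oldest first]: 244 @ $8.10 + 1 @ $4.80 = $1,981.20
Mar 8, 173 sold [FIFO — oldest first]: 173 @ $4.80 = $830.40
Mar 10, 268 sold [FIFO — oldest first]: 4 @ $4.80 + 230 @ $8.35 + 34 @ $4.25 = $2,084.20
Total COGS = $1,981.20 + $830.40 + $2,084.20 = $4,895.80
Ending inventory: 48 @ $4.25 = $204.00

COGS = $4,895.80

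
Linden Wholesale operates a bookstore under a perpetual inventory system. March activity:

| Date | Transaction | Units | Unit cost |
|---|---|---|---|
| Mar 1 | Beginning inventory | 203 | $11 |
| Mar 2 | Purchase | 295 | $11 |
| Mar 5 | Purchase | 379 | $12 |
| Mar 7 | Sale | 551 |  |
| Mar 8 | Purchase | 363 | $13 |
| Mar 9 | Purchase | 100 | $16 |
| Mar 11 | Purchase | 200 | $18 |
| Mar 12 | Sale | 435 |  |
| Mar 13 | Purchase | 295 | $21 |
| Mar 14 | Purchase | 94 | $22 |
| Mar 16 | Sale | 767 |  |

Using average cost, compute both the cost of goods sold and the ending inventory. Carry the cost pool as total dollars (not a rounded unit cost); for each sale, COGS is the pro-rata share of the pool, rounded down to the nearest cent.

After Mar 1: 203 on hand, pool $2,233.00 (≈ $11.0000 each)
After Mar 2: 498 on hand, pool $5,478.00 (≈ $11.0000 each)
After Mar 5: 877 on hand, pool $10,026.00 (≈ $11.4322 each)
Mar 7, sell 551: 551/877 × $10,026.00 → $6,299.11
After Mar 8: 689 on hand, pool $8,445.89 (≈ $12.2582 each)
After Mar 9: 789 on hand, pool $10,045.89 (≈ $12.7324 each)
After Mar 11: 989 on hand, pool $13,645.89 (≈ $13.7977 each)
Mar 12, sell 435: 435/989 × $13,645.89 → $6,001.98
After Mar 13: 849 on hand, pool $13,838.91 (≈ $16.3002 each)
After Mar 14: 943 on hand, pool $15,906.91 (≈ $16.8684 each)
Mar 16, sell 767: 767/943 × $15,906.91 → $12,938.06
Total COGS = $6,299.11 + $6,001.98 + $12,938.06 = $25,239.15
Ending inventory (cost pool remaining) = $2,968.85
Check: goods available $28,208.00 = COGS $25,239.15 + ending $2,968.85

COGS = $25,239.15; ending inventory = $2,968.85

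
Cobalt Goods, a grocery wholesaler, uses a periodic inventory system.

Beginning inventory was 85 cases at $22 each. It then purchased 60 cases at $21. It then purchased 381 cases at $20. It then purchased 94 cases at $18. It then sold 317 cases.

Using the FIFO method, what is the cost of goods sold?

COGS = $6,570

Sale 1 (317) [FIFO — oldest first]: 85 @ $22 + 60 @ $21 + 172 @ $20 = $6,570
Ending inventory: 209 @ $20 + 94 @ $18 = $5,872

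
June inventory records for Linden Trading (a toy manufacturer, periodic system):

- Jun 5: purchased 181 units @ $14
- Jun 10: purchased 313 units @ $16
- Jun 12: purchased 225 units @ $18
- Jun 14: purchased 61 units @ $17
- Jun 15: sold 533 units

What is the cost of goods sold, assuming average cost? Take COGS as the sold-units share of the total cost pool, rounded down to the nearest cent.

Jun 15, sell 533: 533/780 × $12,629.00 → $8,629.81
Ending inventory (cost pool remaining) = $3,999.19

COGS = $8,629.81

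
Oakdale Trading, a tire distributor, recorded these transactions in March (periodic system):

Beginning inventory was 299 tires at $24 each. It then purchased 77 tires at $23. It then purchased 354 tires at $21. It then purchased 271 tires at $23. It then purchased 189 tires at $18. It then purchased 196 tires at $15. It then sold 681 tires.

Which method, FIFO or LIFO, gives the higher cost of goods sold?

FIFO

FIFO COGS: 299 @ $24 + 77 @ $23 + 305 @ $21 = $15,352
LIFO COGS: 196 @ $15 + 189 @ $18 + 271 @ $23 + 25 @ $21 = $13,100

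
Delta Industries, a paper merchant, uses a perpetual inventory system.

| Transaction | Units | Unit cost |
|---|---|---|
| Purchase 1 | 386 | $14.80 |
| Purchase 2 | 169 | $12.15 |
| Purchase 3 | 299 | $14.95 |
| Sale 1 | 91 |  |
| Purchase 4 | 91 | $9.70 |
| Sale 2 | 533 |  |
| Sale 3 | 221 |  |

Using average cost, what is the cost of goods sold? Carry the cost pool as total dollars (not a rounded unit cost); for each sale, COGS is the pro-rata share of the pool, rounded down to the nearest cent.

After Purchase 1: 386 on hand, pool $5,712.80 (≈ $14.8000 each)
After Purchase 2: 555 on hand, pool $7,766.15 (≈ $13.9931 each)
After Purchase 3: 854 on hand, pool $12,236.20 (≈ $14.3281 each)
Sale 1, sell 91: 91/854 × $12,236.20 → $1,303.85
After Purchase 4: 854 on hand, pool $11,815.05 (≈ $13.8350 each)
Sale 2, sell 533: 533/854 × $11,815.05 → $7,374.03
Sale 3, sell 221: 221/321 × $4,441.02 → $3,057.52
Total COGS = $1,303.85 + $7,374.03 + $3,057.52 = $11,735.40
Ending inventory (cost pool remaining) = $1,383.50
Check: goods available $13,118.90 = COGS $11,735.40 + ending $1,383.50

COGS = $11,735.40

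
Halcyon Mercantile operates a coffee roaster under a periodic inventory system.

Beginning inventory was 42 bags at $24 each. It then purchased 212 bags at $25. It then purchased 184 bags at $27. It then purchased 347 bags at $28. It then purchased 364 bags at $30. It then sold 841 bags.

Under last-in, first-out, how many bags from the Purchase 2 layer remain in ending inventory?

Sale 1 (841) [LIFO — newest first]: 364 @ $30 + 347 @ $28 + 130 @ $27 = $24,146
Ending inventory: 42 @ $24 + 212 @ $25 + 54 @ $27 = $7,766

54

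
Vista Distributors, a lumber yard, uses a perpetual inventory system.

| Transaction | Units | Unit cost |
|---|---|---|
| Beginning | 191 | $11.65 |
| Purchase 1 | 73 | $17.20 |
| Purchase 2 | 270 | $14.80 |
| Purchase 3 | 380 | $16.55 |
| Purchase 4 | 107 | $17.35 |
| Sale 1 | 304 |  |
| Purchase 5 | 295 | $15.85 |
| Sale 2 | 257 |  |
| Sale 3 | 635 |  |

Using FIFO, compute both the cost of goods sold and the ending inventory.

COGS = $18,395.95; ending inventory = $1,902.00

Sale 1 (304) [FIFO — oldest first]: 191 @ $11.65 + 73 @ $17.20 + 40 @ $14.80 = $4,072.75
Sale 2 (257) [FIFO — oldest first]: 230 @ $14.80 + 27 @ $16.55 = $3,850.85
Sale 3 (635) [FIFO — oldest first]: 353 @ $16.55 + 107 @ $17.35 + 175 @ $15.85 = $10,472.35
Total COGS = $4,072.75 + $3,850.85 + $10,472.35 = $18,395.95
Ending inventory: 120 @ $15.85 = $1,902.00
Check: goods available $20,297.95 = COGS $18,395.95 + ending $1,902.00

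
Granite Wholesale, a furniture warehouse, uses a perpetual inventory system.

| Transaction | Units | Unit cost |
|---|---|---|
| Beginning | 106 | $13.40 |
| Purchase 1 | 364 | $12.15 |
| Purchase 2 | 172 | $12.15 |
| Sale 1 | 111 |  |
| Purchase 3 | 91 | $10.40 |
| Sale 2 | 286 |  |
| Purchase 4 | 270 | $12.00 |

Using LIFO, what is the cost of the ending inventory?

Sale 1 (111) [LIFO — newest first]: 111 @ $12.15 = $1,348.65
Sale 2 (286) [LIFO — newest first]: 91 @ $10.40 + 61 @ $12.15 + 134 @ $12.15 = $3,315.65
Total COGS = $1,348.65 + $3,315.65 = $4,664.30
Ending inventory: 106 @ $13.40 + 230 @ $12.15 + 270 @ $12.00 = $7,454.90
Check: goods available $12,119.20 = COGS $4,664.30 + ending $7,454.90

Ending inventory = $7,454.90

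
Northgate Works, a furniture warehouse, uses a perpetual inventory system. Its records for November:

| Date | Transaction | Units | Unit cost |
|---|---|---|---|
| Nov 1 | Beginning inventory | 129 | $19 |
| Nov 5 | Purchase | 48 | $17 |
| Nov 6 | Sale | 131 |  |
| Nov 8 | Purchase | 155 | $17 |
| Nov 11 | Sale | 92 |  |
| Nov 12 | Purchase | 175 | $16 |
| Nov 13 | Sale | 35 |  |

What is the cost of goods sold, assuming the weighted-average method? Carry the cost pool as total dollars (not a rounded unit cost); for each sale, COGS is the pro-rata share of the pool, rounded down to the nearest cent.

COGS = $4,590.54

After Nov 1: 129 on hand, pool $2,451.00 (≈ $19.0000 each)
After Nov 5: 177 on hand, pool $3,267.00 (≈ $18.4576 each)
Nov 6, sell 131: 131/177 × $3,267.00 → $2,417.94
After Nov 8: 201 on hand, pool $3,484.06 (≈ $17.3336 each)
Nov 11, sell 92: 92/201 × $3,484.06 → $1,594.69
After Nov 12: 284 on hand, pool $4,689.37 (≈ $16.5119 each)
Nov 13, sell 35: 35/284 × $4,689.37 → $577.91
Total COGS = $2,417.94 + $1,594.69 + $577.91 = $4,590.54
Ending inventory (cost pool remaining) = $4,111.46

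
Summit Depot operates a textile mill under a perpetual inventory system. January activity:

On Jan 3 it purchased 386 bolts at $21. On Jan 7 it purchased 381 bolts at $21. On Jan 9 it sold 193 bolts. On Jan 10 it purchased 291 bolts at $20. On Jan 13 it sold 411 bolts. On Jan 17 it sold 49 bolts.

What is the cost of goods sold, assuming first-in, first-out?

COGS = $13,713

Jan 9, 193 sold [FIFO — oldest first]: 193 @ $21 = $4,053
Jan 13, 411 sold [FIFO — oldest first]: 193 @ $21 + 218 @ $21 = $8,631
Jan 17, 49 sold [FIFO — oldest first]: 49 @ $21 = $1,029
Total COGS = $4,053 + $8,631 + $1,029 = $13,713
Ending inventory: 114 @ $21 + 291 @ $20 = $8,214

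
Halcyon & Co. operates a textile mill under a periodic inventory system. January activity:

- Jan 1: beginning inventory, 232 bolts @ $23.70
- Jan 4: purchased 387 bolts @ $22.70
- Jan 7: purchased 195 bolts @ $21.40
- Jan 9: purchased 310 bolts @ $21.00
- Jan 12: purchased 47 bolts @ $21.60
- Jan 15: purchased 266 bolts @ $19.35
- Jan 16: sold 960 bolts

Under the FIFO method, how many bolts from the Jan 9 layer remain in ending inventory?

164

Jan 16, 960 sold [FIFO — oldest first]: 232 @ $23.70 + 387 @ $22.70 + 195 @ $21.40 + 146 @ $21.00 = $21,522.30
Ending inventory: 164 @ $21.00 + 47 @ $21.60 + 266 @ $19.35 = $9,606.30
Check: goods available $31,128.60 = COGS $21,522.30 + ending $9,606.30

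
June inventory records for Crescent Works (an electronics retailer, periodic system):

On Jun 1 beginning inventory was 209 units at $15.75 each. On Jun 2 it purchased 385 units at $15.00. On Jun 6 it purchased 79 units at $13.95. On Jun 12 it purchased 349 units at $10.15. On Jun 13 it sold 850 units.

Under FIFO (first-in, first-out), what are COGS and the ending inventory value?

Jun 13, 850 sold [FIFO — oldest first]: 209 @ $15.75 + 385 @ $15.00 + 79 @ $13.95 + 177 @ $10.15 = $11,965.35
Ending inventory: 172 @ $10.15 = $1,745.80

COGS = $11,965.35; ending inventory = $1,745.80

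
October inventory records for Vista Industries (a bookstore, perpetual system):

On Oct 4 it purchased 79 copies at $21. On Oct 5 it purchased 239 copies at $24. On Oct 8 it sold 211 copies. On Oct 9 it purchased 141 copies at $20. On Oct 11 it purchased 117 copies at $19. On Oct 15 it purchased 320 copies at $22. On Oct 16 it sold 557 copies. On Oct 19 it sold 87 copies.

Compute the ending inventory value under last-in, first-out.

Ending inventory = $861

Oct 8, 211 sold [LIFO — newest first]: 211 @ $24 = $5,064
Oct 16, 557 sold [LIFO — newest first]: 320 @ $22 + 117 @ $19 + 120 @ $20 = $11,663
Oct 19, 87 sold [LIFO — newest first]: 21 @ $20 + 28 @ $24 + 38 @ $21 = $1,890
Total COGS = $5,064 + $11,663 + $1,890 = $18,617
Ending inventory: 41 @ $21 = $861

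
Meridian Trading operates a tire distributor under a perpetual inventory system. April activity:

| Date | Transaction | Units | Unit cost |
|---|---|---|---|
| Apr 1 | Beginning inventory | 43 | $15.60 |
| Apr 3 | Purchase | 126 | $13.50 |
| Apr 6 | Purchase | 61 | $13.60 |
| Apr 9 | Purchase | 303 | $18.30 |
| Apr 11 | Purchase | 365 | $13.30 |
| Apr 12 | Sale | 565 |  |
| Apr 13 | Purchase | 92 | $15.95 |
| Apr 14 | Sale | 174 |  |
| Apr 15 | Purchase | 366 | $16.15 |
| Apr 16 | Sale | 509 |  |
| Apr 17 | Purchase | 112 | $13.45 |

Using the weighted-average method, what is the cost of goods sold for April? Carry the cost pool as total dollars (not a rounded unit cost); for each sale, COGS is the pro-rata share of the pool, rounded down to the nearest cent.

COGS = $19,271.37

After Apr 1: 43 on hand, pool $670.80 (≈ $15.6000 each)
After Apr 3: 169 on hand, pool $2,371.80 (≈ $14.0343 each)
After Apr 6: 230 on hand, pool $3,201.40 (≈ $13.9191 each)
After Apr 9: 533 on hand, pool $8,746.30 (≈ $16.4096 each)
After Apr 11: 898 on hand, pool $13,600.80 (≈ $15.1457 each)
Apr 12, sell 565: 565/898 × $13,600.80 → $8,557.29
After Apr 13: 425 on hand, pool $6,510.91 (≈ $15.3198 each)
Apr 14, sell 174: 174/425 × $6,510.91 → $2,665.64
After Apr 15: 617 on hand, pool $9,756.17 (≈ $15.8123 each)
Apr 16, sell 509: 509/617 × $9,756.17 → $8,048.44
After Apr 17: 220 on hand, pool $3,214.13 (≈ $14.6097 each)
Total COGS = $8,557.29 + $2,665.64 + $8,048.44 = $19,271.37
Ending inventory (cost pool remaining) = $3,214.13
Check: goods available $22,485.50 = COGS $19,271.37 + ending $3,214.13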